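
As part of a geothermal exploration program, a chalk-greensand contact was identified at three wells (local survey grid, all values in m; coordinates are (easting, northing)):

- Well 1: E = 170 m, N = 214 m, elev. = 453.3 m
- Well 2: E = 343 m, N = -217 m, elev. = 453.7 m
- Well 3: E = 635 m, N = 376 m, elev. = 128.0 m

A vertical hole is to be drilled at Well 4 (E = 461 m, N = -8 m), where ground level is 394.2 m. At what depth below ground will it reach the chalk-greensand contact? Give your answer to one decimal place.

64.5 m

Let the plane be z = a·E + b·N + c.
Well 2−Well 1: 173a − 431b = 0.4;  Well 3−Well 1: 465a + 162b = −325.3.
Solving gives a = −0.61346, b = −0.24717.
Then c = 453.3 − a·170 − b·214 = 610.48.
At (461, -8): z_contact = −282.81 + 1.98 + 610.48 = 329.65 m.
Depth below ground = 394.2 − 329.65 = 64.5 m.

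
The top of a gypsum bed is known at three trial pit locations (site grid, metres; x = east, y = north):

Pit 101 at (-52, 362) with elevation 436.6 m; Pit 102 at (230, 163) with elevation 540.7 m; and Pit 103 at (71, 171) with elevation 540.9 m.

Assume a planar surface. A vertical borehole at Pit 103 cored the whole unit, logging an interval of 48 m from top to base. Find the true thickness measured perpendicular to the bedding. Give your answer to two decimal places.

Let the plane be z = a·x + b·y + c.
Pit 102−Pit 101: 282a − 199b = 104.1;  Pit 103−Pit 101: 123a − 191b = 104.3.
Solving gives a = −0.02970, b = −0.56520.
|∇z| = √(a²+b²) = 0.56598, so dip δ = arctan(0.56598) = 29.51°.
True thickness = vertical thickness × cos δ = 48 × cos 29.51° = 41.77 m.

41.77 m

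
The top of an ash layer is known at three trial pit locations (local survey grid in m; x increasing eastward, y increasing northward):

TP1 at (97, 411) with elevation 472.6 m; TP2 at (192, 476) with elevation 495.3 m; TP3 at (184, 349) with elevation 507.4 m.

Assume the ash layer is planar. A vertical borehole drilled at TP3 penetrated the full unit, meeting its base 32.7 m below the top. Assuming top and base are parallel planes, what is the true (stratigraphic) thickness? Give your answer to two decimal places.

Two edge vectors: TP1→TP2 = (95, 65, 22.7), TP1→TP3 = (87, -62, 34.8).
Normal n = (TP1→TP2) × (TP1→TP3) = (3669.4, -1331.1, -11545).
So ∂z/∂x = −n_x/n_z = 0.31783 and ∂z/∂y = −n_y/n_z = −0.11530.
|∇z| = √(a²+b²) = 0.33810, so dip δ = arctan(0.33810) = 18.68°.
True thickness = vertical thickness × cos δ = 32.7 × cos 18.68° = 30.98 m.

30.98 m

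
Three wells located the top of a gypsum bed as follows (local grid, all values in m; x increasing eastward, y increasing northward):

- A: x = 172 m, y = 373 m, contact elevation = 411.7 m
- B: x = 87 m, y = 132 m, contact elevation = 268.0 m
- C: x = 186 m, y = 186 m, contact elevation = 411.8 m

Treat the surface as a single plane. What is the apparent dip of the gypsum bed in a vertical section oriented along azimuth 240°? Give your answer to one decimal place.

51.6°

Let the plane be z = a·x + b·y + c.
B−A: −85a − 241b = −143.7;  C−A: 14a − 187b = 0.1.
Solving gives a = 1.39582, b = 0.10396.
Unit vector along 240° is (sin 240°, cos 240°) = (-0.8660, -0.5000).
Slope in that direction = a·(-0.8660) + b·(-0.5000) = −1.26080.
Apparent dip = arctan|1.26080| = 51.6° (true dip is 54.5°, so apparent ≤ true as expected).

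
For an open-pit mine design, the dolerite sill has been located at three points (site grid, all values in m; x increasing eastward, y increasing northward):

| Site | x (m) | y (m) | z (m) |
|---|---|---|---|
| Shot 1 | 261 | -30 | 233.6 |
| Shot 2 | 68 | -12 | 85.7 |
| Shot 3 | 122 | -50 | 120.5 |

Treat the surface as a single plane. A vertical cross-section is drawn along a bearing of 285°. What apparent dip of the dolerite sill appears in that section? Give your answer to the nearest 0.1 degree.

Two edge vectors: Shot 1→Shot 2 = (-193, 18, -147.9), Shot 1→Shot 3 = (-139, -20, -113.1).
Normal n = (Shot 1→Shot 2) × (Shot 1→Shot 3) = (-4993.8, -1270.2, 6362).
So ∂z/∂x = −n_x/n_z = 0.78494 and ∂z/∂y = −n_y/n_z = 0.19965.
Unit vector along 285° is (sin 285°, cos 285°) = (-0.9659, 0.2588).
Slope in that direction = a·(-0.9659) + b·(0.2588) = −0.70652.
Apparent dip = arctan|0.70652| = 35.2° (true dip is 39.0°, so apparent ≤ true as expected).

35.2°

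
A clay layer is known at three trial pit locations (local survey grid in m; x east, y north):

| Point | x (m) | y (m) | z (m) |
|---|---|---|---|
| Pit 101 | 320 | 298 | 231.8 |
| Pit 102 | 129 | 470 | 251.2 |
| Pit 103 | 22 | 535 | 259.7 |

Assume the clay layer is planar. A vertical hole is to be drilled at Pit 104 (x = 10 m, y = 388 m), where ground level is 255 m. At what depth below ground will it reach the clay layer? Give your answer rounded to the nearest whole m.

6 m

Two edge vectors: Pit 101→Pit 102 = (-191, 172, 19.4), Pit 101→Pit 103 = (-298, 237, 27.9).
Normal n = (Pit 101→Pit 102) × (Pit 101→Pit 103) = (201, -452.3, 5989).
So ∂z/∂x = −n_x/n_z = −0.03356 and ∂z/∂y = −n_y/n_z = 0.07552.
Intercept c from Pit 101: 231.8 + 10.74 − 22.51 = 220.03.
At (10, 388): z_contact = −0.3 + 29.3 + 220.03 = 249.0 m.
Depth below ground = 255 − 249.0 = 6 m.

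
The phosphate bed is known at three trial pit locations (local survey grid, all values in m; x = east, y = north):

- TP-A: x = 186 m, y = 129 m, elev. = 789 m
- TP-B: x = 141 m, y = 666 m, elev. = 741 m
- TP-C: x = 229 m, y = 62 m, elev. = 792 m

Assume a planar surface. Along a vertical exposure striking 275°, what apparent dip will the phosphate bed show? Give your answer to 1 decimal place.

Let the plane be z = a·x + b·y + c.
TP-B−TP-A: −45a + 537b = −48;  TP-C−TP-A: 43a − 67b = 3.
Solving gives a = −0.07995, b = −0.09608.
Unit vector along 275° is (sin 275°, cos 275°) = (-0.9962, 0.0872).
Slope in that direction = a·(-0.9962) + b·(0.0872) = 0.07127.
Apparent dip = arctan|0.07127| = 4.1° (true dip is 7.1°, so apparent ≤ true as expected).

4.1°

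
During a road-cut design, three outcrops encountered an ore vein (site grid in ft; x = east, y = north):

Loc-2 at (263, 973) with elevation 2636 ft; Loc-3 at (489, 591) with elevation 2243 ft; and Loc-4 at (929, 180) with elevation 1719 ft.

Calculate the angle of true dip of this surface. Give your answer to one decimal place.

41.6°

Let the plane be z = a·x + b·y + c.
Loc-3−Loc-2: 226a − 382b = −393;  Loc-4−Loc-2: 666a − 793b = −917.
Solving gives a = −0.51394, b = 0.72474.
Gradient magnitude |∇z| = √(a² + b²) = √(0.26413 + 0.52525) = 0.88847.
True dip = arctan(0.88847) = 41.6°, dipping toward SE (azimuth ≈ 145°).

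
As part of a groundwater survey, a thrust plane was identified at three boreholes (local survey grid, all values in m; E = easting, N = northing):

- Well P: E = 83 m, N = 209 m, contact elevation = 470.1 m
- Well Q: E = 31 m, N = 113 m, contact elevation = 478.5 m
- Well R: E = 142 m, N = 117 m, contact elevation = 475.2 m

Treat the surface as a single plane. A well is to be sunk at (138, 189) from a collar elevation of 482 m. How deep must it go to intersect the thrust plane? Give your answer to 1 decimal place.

11.9 m

Let the plane be z = a·E + b·N + c.
Well Q−Well P: −52a − 96b = 8.4;  Well R−Well P: 59a − 92b = 5.1.
Solving gives a = −0.02711, b = −0.07282.
Then c = 470.1 − a·83 − b·209 = 487.57.
At (138, 189): z_contact = −3.74 − 13.76 + 487.57 = 470.07 m.
Depth below ground = 482 − 470.07 = 11.9 m.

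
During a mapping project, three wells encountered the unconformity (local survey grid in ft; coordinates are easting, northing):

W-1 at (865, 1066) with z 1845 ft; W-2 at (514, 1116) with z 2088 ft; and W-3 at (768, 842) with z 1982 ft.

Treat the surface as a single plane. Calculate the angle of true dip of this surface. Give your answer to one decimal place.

Two edge vectors: W-1→W-2 = (-351, 50, 243), W-1→W-3 = (-97, -224, 137).
Normal n = (W-1→W-2) × (W-1→W-3) = (61282, 24516, 83474).
So ∂z/∂easting = −n_x/n_z = −0.73414 and ∂z/∂northing = −n_y/n_z = −0.29370.
Gradient magnitude |∇z| = √(a² + b²) = √(0.53897 + 0.08626) = 0.79071.
True dip = arctan(0.79071) = 38.3°, dipping toward ENE (azimuth ≈ 068°).

38.3°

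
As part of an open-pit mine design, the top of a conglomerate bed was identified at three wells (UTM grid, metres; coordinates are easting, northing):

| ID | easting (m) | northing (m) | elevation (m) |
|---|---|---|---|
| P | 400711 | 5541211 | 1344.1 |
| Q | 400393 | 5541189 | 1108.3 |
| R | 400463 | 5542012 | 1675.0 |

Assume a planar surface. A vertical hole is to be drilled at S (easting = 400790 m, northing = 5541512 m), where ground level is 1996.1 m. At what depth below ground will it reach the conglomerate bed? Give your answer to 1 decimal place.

Let the plane be z = a·easting + b·northing + c.
Q−P: −318a − 22b = −235.8;  R−P: −248a + 801b = 330.9.
Solving gives a = 0.697979045, b = 0.629211989.
Then c = 1344.1 − a·400711 − b·5541211 = −3764940.18.
At (400790, 5541512): z_contact = 279743.02 + 3486785.79 − 3764940.18 = 1588.63 m.
Depth below ground = 1996.1 − 1588.63 = 407.5 m.

407.5 m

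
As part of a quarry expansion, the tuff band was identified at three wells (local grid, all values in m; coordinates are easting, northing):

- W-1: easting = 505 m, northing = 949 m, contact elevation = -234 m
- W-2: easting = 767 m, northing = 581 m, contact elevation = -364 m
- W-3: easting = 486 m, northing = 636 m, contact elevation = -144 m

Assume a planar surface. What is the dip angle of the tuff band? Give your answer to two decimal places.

Two edge vectors: W-1→W-2 = (262, -368, -130), W-1→W-3 = (-19, -313, 90).
Normal n = (W-1→W-2) × (W-1→W-3) = (-73810, -21110, -88998).
So ∂z/∂easting = −n_x/n_z = −0.82934 and ∂z/∂northing = −n_y/n_z = −0.23720.
Gradient magnitude |∇z| = √(a² + b²) = √(0.68781 + 0.05626) = 0.86260.
True dip = arctan(0.86260) = 40.78°, dipping toward ENE (azimuth ≈ 074°).

40.78°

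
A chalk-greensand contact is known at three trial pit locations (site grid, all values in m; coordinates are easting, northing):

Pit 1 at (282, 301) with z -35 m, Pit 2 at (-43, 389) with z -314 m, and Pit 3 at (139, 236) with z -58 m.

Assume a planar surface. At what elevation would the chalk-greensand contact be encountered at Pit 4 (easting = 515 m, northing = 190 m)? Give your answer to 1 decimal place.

211.1 m

Two edge vectors: Pit 1→Pit 2 = (-325, 88, -279), Pit 1→Pit 3 = (-143, -65, -23).
Normal n = (Pit 1→Pit 2) × (Pit 1→Pit 3) = (-20159, 32422, 33709).
So ∂z/∂easting = −n_x/n_z = 0.59803 and ∂z/∂northing = −n_y/n_z = −0.96182.
Intercept c from Pit 1: -35 − 168.64 + 289.51 = 85.86.
At (515, 190): z = 308.0 − 182.7 + 85.86 = 211.1 m.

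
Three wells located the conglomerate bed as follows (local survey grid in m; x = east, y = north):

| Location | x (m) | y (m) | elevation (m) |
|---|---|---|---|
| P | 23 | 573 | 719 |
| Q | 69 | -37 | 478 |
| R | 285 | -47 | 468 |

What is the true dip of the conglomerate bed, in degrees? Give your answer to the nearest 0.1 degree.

Two edge vectors: P→Q = (46, -610, -241), P→R = (262, -620, -251).
Normal n = (P→Q) × (P→R) = (3690, -51596, 131300).
So ∂z/∂x = −n_x/n_z = −0.02810 and ∂z/∂y = −n_y/n_z = 0.39296.
Gradient magnitude |∇z| = √(a² + b²) = √(0.00079 + 0.15442) = 0.39397.
True dip = arctan(0.39397) = 21.5°, dipping toward S (azimuth ≈ 176°).

21.5°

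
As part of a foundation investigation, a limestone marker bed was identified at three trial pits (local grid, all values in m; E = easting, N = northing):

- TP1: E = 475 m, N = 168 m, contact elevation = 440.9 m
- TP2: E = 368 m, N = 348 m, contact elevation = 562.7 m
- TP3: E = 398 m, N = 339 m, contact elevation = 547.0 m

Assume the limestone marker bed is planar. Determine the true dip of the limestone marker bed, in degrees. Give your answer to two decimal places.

Two edge vectors: TP1→TP2 = (-107, 180, 121.8), TP1→TP3 = (-77, 171, 106.1).
Normal n = (TP1→TP2) × (TP1→TP3) = (-1729.8, 1974.1, -4437).
So ∂z/∂E = −n_x/n_z = −0.38986 and ∂z/∂N = −n_y/n_z = 0.44492.
Gradient magnitude |∇z| = √(a² + b²) = √(0.15199 + 0.19795) = 0.59156.
True dip = arctan(0.59156) = 30.61°, dipping toward SE (azimuth ≈ 139°).

30.61°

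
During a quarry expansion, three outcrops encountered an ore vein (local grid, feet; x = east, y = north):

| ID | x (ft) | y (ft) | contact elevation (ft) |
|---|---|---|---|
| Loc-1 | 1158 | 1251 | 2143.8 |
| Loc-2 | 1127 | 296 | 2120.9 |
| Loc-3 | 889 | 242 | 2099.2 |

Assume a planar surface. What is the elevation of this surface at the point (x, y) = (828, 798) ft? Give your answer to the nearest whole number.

2106 ft

Let the plane be z = a·x + b·y + c.
Loc-2−Loc-1: −31a − 955b = −22.9;  Loc-3−Loc-1: −269a − 1009b = −44.6.
Solving gives a = 0.08637, b = 0.02118.
Then c = 2143.8 − a·1158 − b·1251 = 2017.29.
At (828, 798): z = 71.5 + 16.9 + 2017.29 = 2105.7 ft.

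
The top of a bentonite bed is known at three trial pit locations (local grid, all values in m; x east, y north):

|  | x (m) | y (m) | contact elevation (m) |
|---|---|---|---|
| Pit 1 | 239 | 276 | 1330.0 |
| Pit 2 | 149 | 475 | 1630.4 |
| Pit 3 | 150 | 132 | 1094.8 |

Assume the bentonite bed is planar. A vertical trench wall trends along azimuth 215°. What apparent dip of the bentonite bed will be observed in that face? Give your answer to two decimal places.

Two edge vectors: Pit 1→Pit 2 = (-90, 199, 300.4), Pit 1→Pit 3 = (-89, -144, -235.2).
Normal n = (Pit 1→Pit 2) × (Pit 1→Pit 3) = (-3547.2, -47903.6, 30671).
So ∂z/∂x = −n_x/n_z = 0.11565 and ∂z/∂y = −n_y/n_z = 1.56185.
Unit vector along 215° is (sin 215°, cos 215°) = (-0.5736, -0.8192).
Slope in that direction = a·(-0.5736) + b·(-0.8192) = −1.34573.
Apparent dip = arctan|1.34573| = 53.38° (true dip is 57.4°, so apparent ≤ true as expected).

53.38°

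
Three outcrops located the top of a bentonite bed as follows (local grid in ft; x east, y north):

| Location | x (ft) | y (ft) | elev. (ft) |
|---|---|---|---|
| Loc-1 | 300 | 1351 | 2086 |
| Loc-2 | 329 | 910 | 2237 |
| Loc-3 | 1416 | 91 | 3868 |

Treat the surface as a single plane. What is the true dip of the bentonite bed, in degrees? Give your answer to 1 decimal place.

53.1°

Let the plane be z = a·x + b·y + c.
Loc-2−Loc-1: 29a − 441b = 151;  Loc-3−Loc-1: 1116a − 1260b = 1782.
Solving gives a = 1.30725, b = −0.25644.
Gradient magnitude |∇z| = √(a² + b²) = √(1.70889 + 0.06576) = 1.33216.
True dip = arctan(1.33216) = 53.1°, dipping toward W (azimuth ≈ 281°).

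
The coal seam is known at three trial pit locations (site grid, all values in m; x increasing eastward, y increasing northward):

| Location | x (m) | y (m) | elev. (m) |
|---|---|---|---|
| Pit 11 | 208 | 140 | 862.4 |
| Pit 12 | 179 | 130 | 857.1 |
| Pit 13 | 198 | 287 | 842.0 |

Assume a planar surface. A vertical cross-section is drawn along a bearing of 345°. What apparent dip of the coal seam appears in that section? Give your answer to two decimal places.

10.07°

Two edge vectors: Pit 11→Pit 12 = (-29, -10, -5.3), Pit 11→Pit 13 = (-10, 147, -20.4).
Normal n = (Pit 11→Pit 12) × (Pit 11→Pit 13) = (983.1, -538.6, -4363).
So ∂z/∂x = −n_x/n_z = 0.22533 and ∂z/∂y = −n_y/n_z = −0.12345.
Unit vector along 345° is (sin 345°, cos 345°) = (-0.2588, 0.9659).
Slope in that direction = a·(-0.2588) + b·(0.9659) = −0.17756.
Apparent dip = arctan|0.17756| = 10.07° (true dip is 14.4°, so apparent ≤ true as expected).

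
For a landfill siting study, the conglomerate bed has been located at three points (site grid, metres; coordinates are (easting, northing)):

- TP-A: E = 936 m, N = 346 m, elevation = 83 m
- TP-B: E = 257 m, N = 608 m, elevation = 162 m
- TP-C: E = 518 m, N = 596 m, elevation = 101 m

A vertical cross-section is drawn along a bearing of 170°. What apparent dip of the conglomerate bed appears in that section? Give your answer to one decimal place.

16.5°

Two edge vectors: TP-A→TP-B = (-679, 262, 79), TP-A→TP-C = (-418, 250, 18).
Normal n = (TP-A→TP-B) × (TP-A→TP-C) = (-15034, -20800, -60234).
So ∂z/∂E = −n_x/n_z = −0.24959 and ∂z/∂N = −n_y/n_z = −0.34532.
Unit vector along 170° is (sin 170°, cos 170°) = (0.1736, -0.9848).
Slope in that direction = a·(0.1736) + b·(-0.9848) = 0.29673.
Apparent dip = arctan|0.29673| = 16.5° (true dip is 23.1°, so apparent ≤ true as expected).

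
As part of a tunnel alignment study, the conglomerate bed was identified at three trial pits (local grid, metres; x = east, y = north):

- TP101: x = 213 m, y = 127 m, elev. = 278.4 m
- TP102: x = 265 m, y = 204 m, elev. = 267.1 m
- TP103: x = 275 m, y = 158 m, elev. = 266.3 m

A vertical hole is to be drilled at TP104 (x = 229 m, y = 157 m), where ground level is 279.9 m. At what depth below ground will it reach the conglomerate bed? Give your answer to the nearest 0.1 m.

Let the plane be z = a·x + b·y + c.
TP102−TP101: 52a + 77b = −11.3;  TP103−TP101: 62a + 31b = −12.1.
Solving gives a = −0.18387, b = −0.02258.
Then c = 278.4 − a·213 − b·127 = 320.43.
At (229, 157): z_contact = −42.11 − 3.55 + 320.43 = 274.78 m.
Depth below ground = 279.9 − 274.78 = 5.1 m.

5.1 m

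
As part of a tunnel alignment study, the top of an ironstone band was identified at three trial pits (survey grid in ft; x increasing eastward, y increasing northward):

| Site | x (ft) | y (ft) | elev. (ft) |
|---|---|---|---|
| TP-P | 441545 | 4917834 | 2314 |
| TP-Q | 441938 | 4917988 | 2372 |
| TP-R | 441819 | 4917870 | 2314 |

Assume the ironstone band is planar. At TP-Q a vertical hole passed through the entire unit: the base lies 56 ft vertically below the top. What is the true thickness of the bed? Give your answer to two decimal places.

Let the plane be z = a·x + b·y + c.
TP-Q−TP-P: 393a + 154b = 58;  TP-R−TP-P: 274a + 36b = 0.
Solving gives a = −0.07444, b = 0.56660.
|∇z| = √(a²+b²) = 0.57147, so dip δ = arctan(0.57147) = 29.75°.
True thickness = vertical thickness × cos δ = 56 × cos 29.75° = 48.62 ft.

48.62 ft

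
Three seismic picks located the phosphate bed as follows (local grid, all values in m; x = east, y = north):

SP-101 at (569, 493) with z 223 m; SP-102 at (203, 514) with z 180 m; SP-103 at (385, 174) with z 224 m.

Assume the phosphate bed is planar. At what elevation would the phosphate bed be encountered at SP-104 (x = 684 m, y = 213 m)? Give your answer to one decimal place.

255.3 m

Two edge vectors: SP-101→SP-102 = (-366, 21, -43), SP-101→SP-103 = (-184, -319, 1).
Normal n = (SP-101→SP-102) × (SP-101→SP-103) = (-13696, 8278, 120618).
So ∂z/∂x = −n_x/n_z = 0.11355 and ∂z/∂y = −n_y/n_z = −0.06863.
Intercept c from SP-101: 223 − 64.61 + 33.83 = 192.23.
At (684, 213): z = 77.7 − 14.6 + 192.23 = 255.3 m.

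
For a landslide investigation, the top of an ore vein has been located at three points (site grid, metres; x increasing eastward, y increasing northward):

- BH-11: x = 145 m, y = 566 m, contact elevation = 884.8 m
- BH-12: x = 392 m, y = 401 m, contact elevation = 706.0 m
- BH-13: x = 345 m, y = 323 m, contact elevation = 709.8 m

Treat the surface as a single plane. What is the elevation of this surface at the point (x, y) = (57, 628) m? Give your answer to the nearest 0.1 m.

Let the plane be z = a·x + b·y + c.
BH-12−BH-11: 247a − 165b = −178.8;  BH-13−BH-11: 200a − 243b = −175.
Solving gives a = −0.53934, b = 0.27627.
Then c = 884.8 − a·145 − b·566 = 806.64.
At (57, 628): z = −30.7 + 173.5 + 806.64 = 949.4 m.

949.4 m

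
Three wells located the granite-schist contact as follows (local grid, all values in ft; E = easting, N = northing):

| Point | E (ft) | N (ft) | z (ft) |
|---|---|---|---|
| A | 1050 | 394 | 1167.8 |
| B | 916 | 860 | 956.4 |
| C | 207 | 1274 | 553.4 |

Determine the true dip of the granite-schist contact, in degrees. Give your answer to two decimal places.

Let the plane be z = a·E + b·N + c.
B−A: −134a + 466b = −211.4;  C−A: −843a + 880b = −614.4.
Solving gives a = 0.36476, b = −0.34876.
Gradient magnitude |∇z| = √(a² + b²) = √(0.13305 + 0.12163) = 0.50466.
True dip = arctan(0.50466) = 26.78°, dipping toward NW (azimuth ≈ 314°).

26.78°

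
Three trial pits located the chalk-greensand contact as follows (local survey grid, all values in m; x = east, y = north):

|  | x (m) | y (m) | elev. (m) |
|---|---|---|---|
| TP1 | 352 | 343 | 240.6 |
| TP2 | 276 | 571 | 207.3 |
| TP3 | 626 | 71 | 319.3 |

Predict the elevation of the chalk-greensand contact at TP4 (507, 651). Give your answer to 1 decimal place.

Let the plane be z = a·x + b·y + c.
TP2−TP1: −76a + 228b = −33.3;  TP3−TP1: 274a − 272b = 78.7.
Solving gives a = 0.21258, b = −0.07519.
Then c = 240.6 − a·352 − b·343 = 191.56.
At (507, 651): z = 107.8 − 48.9 + 191.56 = 250.4 m.

250.4 m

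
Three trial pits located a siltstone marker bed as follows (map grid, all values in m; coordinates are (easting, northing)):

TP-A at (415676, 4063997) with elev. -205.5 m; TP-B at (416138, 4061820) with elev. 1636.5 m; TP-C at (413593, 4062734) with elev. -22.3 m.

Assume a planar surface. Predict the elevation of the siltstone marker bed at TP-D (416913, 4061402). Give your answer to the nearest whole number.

2249 m

Let the plane be z = a·E + b·N + c.
TP-B−TP-A: 462a − 2177b = 1842;  TP-C−TP-A: −2083a − 1263b = 183.2.
Solving gives a = 0.37662083, b = −0.76619255.
Then c = -205.5 − a·415676 − b·4063997 = 2957046.48.
At (416913, 4061402): z = 157018.1 − 3111815.9 + 2957046.48 = 2248.6 m.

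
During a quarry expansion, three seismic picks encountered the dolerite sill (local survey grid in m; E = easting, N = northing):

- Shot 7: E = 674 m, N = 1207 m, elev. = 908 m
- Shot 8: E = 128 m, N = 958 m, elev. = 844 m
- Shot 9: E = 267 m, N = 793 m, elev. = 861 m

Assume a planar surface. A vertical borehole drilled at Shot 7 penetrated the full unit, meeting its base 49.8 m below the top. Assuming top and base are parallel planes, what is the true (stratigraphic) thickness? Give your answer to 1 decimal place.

49.5 m

Let the plane be z = a·E + b·N + c.
Shot 8−Shot 7: −546a − 249b = −64;  Shot 9−Shot 7: −407a − 414b = −47.
Solving gives a = 0.11863, b = −0.00310.
|∇z| = √(a²+b²) = 0.11867, so dip δ = arctan(0.11867) = 6.77°.
True thickness = vertical thickness × cos δ = 49.8 × cos 6.77° = 49.5 m.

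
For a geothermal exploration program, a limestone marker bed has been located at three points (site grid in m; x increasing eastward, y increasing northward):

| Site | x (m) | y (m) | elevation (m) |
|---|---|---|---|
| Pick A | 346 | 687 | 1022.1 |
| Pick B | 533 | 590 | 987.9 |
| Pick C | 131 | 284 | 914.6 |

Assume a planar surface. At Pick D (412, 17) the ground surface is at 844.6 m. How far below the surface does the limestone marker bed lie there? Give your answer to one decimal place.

16.0 m

Let the plane be z = a·x + b·y + c.
Pick B−Pick A: 187a − 97b = −34.2;  Pick C−Pick A: −215a − 403b = −107.5.
Solving gives a = −0.03487, b = 0.28535.
Then c = 1022.1 − a·346 − b·687 = 838.13.
At (412, 17): z_contact = −14.37 + 4.85 + 838.13 = 828.61 m.
Depth below ground = 844.6 − 828.61 = 16.0 m.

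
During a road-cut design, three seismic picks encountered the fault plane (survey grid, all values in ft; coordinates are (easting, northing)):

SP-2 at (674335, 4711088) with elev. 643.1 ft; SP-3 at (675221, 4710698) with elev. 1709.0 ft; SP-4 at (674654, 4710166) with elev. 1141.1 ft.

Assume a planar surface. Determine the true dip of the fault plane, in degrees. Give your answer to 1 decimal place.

48.9°

Two edge vectors: SP-2→SP-3 = (886, -390, 1065.9), SP-2→SP-4 = (319, -922, 498).
Normal n = (SP-2→SP-3) × (SP-2→SP-4) = (788539.8, -101205.9, -692482).
So ∂z/∂E = −n_x/n_z = 1.13872 and ∂z/∂N = −n_y/n_z = −0.14615.
Gradient magnitude |∇z| = √(a² + b²) = √(1.29667 + 0.02136) = 1.14806.
True dip = arctan(1.14806) = 48.9°, dipping toward W (azimuth ≈ 277°).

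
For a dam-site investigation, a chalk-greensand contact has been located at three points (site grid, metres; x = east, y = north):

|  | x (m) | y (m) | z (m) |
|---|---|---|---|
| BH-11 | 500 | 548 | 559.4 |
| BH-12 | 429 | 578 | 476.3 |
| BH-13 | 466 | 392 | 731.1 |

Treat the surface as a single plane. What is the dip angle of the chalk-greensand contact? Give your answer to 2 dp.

54.45°

Let the plane be z = a·x + b·y + c.
BH-12−BH-11: −71a + 30b = −83.1;  BH-13−BH-11: −34a − 156b = 171.7.
Solving gives a = 0.64588, b = −1.24141.
Gradient magnitude |∇z| = √(a² + b²) = √(0.41716 + 1.54110) = 1.39938.
True dip = arctan(1.39938) = 54.45°, dipping toward NNW (azimuth ≈ 333°).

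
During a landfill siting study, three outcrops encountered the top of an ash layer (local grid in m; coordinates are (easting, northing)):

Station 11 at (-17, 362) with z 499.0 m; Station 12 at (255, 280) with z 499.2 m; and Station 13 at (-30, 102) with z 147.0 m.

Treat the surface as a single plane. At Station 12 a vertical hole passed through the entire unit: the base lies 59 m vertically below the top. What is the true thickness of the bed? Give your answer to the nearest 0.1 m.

Two edge vectors: Station 11→Station 12 = (272, -82, 0.2), Station 11→Station 13 = (-13, -260, -352).
Normal n = (Station 11→Station 12) × (Station 11→Station 13) = (28916, 95741.4, -71786).
So ∂z/∂E = −n_x/n_z = 0.40281 and ∂z/∂N = −n_y/n_z = 1.33371.
|∇z| = √(a²+b²) = 1.39321, so dip δ = arctan(1.39321) = 54.33°.
True thickness = vertical thickness × cos δ = 59 × cos 54.33° = 34.4 m.

34.4 m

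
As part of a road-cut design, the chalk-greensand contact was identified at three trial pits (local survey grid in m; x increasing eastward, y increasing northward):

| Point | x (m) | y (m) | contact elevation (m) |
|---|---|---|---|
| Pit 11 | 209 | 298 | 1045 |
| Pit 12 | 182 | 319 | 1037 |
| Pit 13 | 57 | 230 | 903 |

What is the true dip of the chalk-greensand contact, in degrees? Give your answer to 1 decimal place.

Two edge vectors: Pit 11→Pit 12 = (-27, 21, -8), Pit 11→Pit 13 = (-152, -68, -142).
Normal n = (Pit 11→Pit 12) × (Pit 11→Pit 13) = (-3526, -2618, 5028).
So ∂z/∂x = −n_x/n_z = 0.70127 and ∂z/∂y = −n_y/n_z = 0.52068.
Gradient magnitude |∇z| = √(a² + b²) = √(0.49178 + 0.27111) = 0.87344.
True dip = arctan(0.87344) = 41.1°, dipping toward SW (azimuth ≈ 233°).

41.1°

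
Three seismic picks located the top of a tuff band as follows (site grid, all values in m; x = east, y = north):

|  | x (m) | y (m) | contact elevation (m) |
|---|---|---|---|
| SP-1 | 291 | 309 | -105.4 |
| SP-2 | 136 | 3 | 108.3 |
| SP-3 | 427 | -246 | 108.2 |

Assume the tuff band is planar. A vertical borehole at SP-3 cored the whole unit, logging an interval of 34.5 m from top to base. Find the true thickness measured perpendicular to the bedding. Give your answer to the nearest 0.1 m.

Two edge vectors: SP-1→SP-2 = (-155, -306, 213.7), SP-1→SP-3 = (136, -555, 213.6).
Normal n = (SP-1→SP-2) × (SP-1→SP-3) = (53241.9, 62171.2, 127641).
So ∂z/∂x = −n_x/n_z = −0.41712 and ∂z/∂y = −n_y/n_z = −0.48708.
|∇z| = √(a²+b²) = 0.64128, so dip δ = arctan(0.64128) = 32.67°.
True thickness = vertical thickness × cos δ = 34.5 × cos 32.67° = 29.0 m.

29.0 m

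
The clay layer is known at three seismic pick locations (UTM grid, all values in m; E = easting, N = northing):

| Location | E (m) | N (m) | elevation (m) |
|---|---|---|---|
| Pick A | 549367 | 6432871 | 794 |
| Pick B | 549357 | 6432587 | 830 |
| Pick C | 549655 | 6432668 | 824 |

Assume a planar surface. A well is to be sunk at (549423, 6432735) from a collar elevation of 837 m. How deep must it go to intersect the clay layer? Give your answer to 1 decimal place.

24.9 m

Let the plane be z = a·E + b·N + c.
Pick B−Pick A: −10a − 284b = 36;  Pick C−Pick A: 288a − 203b = 30.
Solving gives a = 0.014459211, b = −0.127269691.
Then c = 794 − a·549367 − b·6432871 = 811560.09.
At (549423, 6432735): z_contact = 7944.22 − 818692.19 + 811560.09 = 812.12 m.
Depth below ground = 837 − 812.12 = 24.9 m.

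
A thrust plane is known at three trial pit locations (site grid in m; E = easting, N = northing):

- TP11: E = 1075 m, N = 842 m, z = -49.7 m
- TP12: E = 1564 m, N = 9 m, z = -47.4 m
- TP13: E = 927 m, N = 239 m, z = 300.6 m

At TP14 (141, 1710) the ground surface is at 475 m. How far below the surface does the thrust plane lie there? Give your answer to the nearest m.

Two edge vectors: TP11→TP12 = (489, -833, 2.3), TP11→TP13 = (-148, -603, 350.3).
Normal n = (TP11→TP12) × (TP11→TP13) = (-290413, -171637.1, -418151).
So ∂z/∂E = −n_x/n_z = −0.69452 and ∂z/∂N = −n_y/n_z = −0.41047.
Intercept c from TP11: -49.7 + 746.61 + 345.61 = 1042.52.
At (141, 1710): z_contact = −97.9 − 701.9 + 1042.52 = 242.7 m.
Depth below ground = 475 − 242.7 = 232 m.

232 m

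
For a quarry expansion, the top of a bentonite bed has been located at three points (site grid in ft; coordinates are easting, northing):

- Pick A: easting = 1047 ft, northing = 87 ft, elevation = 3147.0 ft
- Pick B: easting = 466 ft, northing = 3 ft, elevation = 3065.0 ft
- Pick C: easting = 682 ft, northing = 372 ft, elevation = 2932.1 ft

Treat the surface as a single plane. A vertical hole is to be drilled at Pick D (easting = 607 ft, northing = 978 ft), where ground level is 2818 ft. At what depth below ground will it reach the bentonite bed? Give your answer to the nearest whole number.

195 ft

Two edge vectors: Pick A→Pick B = (-581, -84, -82), Pick A→Pick C = (-365, 285, -214.9).
Normal n = (Pick A→Pick B) × (Pick A→Pick C) = (41421.6, -94926.9, -196245).
So ∂z/∂easting = −n_x/n_z = 0.21107 and ∂z/∂northing = −n_y/n_z = −0.48372.
Intercept c from Pick A: 3147 − 220.99 + 42.08 = 2968.09.
At (607, 978): z_contact = 128.1 − 473.1 + 2968.09 = 2623.1 ft.
Depth below ground = 2818 − 2623.1 = 195 ft.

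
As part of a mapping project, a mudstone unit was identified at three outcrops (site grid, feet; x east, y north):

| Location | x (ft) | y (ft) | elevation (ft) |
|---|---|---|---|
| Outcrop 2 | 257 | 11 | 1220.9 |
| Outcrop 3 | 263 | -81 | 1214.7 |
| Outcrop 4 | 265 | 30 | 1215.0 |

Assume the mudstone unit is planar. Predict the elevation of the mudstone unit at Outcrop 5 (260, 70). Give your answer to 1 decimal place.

Two edge vectors: Outcrop 2→Outcrop 3 = (6, -92, -6.2), Outcrop 2→Outcrop 4 = (8, 19, -5.9).
Normal n = (Outcrop 2→Outcrop 3) × (Outcrop 2→Outcrop 4) = (660.6, -14.2, 850).
So ∂z/∂x = −n_x/n_z = −0.77718 and ∂z/∂y = −n_y/n_z = 0.01671.
Intercept c from Outcrop 2: 1220.9 + 199.73 − 0.18 = 1420.45.
At (260, 70): z = −202.1 + 1.2 + 1420.45 = 1219.6 ft.

1219.6 ft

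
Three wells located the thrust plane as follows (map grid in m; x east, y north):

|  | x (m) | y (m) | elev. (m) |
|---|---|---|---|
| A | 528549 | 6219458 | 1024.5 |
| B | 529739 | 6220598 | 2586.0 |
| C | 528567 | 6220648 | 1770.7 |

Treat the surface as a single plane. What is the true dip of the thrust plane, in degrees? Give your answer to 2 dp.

43.50°

Let the plane be z = a·x + b·y + c.
B−A: 1190a + 1140b = 1561.5;  C−A: 18a + 1190b = 746.2.
Solving gives a = 0.72193, b = 0.61614.
Gradient magnitude |∇z| = √(a² + b²) = √(0.52119 + 0.37963) = 0.94911.
True dip = arctan(0.94911) = 43.50°, dipping toward SW (azimuth ≈ 230°).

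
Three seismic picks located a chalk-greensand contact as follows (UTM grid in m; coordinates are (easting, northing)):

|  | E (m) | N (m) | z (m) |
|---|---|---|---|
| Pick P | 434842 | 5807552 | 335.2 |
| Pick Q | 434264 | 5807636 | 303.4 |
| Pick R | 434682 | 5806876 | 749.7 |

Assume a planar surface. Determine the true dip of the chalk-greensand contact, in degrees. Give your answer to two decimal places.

31.23°

Let the plane be z = a·E + b·N + c.
Pick Q−Pick P: −578a + 84b = −31.8;  Pick R−Pick P: −160a − 676b = 414.5.
Solving gives a = −0.03296, b = −0.60536.
Gradient magnitude |∇z| = √(a² + b²) = √(0.00109 + 0.36647) = 0.60626.
True dip = arctan(0.60626) = 31.23°, dipping toward N (azimuth ≈ 003°).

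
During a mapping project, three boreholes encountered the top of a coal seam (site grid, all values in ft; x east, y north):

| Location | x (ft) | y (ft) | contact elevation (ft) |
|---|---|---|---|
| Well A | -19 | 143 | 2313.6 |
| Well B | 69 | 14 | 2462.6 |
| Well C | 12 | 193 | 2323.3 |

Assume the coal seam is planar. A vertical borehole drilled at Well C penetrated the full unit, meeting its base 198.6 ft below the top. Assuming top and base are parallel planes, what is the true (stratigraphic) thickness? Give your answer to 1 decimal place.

Two edge vectors: Well A→Well B = (88, -129, 149), Well A→Well C = (31, 50, 9.7).
Normal n = (Well A→Well B) × (Well A→Well C) = (-8701.3, 3765.4, 8399).
So ∂z/∂x = −n_x/n_z = 1.03599 and ∂z/∂y = −n_y/n_z = −0.44832.
|∇z| = √(a²+b²) = 1.12883, so dip δ = arctan(1.12883) = 48.46°.
True thickness = vertical thickness × cos δ = 198.6 × cos 48.46° = 131.7 ft.

131.7 ft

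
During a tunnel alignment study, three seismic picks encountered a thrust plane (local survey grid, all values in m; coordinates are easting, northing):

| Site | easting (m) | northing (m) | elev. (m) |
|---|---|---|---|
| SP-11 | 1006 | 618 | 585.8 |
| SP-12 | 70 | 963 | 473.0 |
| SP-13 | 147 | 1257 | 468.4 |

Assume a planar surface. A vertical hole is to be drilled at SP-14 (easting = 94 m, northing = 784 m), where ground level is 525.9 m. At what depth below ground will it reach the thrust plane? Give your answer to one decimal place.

42.7 m

Let the plane be z = a·easting + b·northing + c.
SP-12−SP-11: −936a + 345b = −112.8;  SP-13−SP-11: −859a + 639b = −117.4.
Solving gives a = 0.104644, b = −0.043053.
Then c = 585.8 − a·1006 − b·618 = 507.13.
At (94, 784): z_contact = 9.84 − 33.75 + 507.13 = 483.22 m.
Depth below ground = 525.9 − 483.22 = 42.7 m.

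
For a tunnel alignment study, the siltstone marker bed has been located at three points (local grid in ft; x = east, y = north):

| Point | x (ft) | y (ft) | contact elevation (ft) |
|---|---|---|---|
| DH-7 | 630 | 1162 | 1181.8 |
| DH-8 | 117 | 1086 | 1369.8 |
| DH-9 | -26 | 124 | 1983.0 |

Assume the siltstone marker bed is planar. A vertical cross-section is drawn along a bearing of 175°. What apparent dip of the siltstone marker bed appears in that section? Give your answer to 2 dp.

29.66°

Two edge vectors: DH-7→DH-8 = (-513, -76, 188), DH-7→DH-9 = (-656, -1038, 801.2).
Normal n = (DH-7→DH-8) × (DH-7→DH-9) = (134252.8, 287687.6, 482638).
So ∂z/∂x = −n_x/n_z = −0.27816 and ∂z/∂y = −n_y/n_z = −0.59607.
Unit vector along 175° is (sin 175°, cos 175°) = (0.0872, -0.9962).
Slope in that direction = a·(0.0872) + b·(-0.9962) = 0.56956.
Apparent dip = arctan|0.56956| = 29.66° (true dip is 33.3°, so apparent ≤ true as expected).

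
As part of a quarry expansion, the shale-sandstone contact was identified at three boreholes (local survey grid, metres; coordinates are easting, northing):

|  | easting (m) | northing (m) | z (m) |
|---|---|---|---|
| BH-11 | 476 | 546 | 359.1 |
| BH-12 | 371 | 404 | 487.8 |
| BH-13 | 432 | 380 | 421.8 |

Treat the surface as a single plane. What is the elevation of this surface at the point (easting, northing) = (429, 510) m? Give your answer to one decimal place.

414.4 m

Let the plane be z = a·easting + b·northing + c.
BH-12−BH-11: −105a − 142b = 128.7;  BH-13−BH-11: −44a − 166b = 62.7.
Solving gives a = −1.11436, b = −0.08234.
Then c = 359.1 − a·476 − b·546 = 934.49.
At (429, 510): z = −478.1 − 42.0 + 934.49 = 414.4 m.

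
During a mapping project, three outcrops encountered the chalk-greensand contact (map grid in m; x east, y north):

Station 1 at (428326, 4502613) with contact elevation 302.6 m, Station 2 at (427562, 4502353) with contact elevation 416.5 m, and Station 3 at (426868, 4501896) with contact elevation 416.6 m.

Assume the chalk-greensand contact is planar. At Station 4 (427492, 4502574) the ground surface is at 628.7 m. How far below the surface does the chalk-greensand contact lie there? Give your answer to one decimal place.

87.2 m

Let the plane be z = a·x + b·y + c.
Station 2−Station 1: −764a − 260b = 113.9;  Station 3−Station 1: −1458a − 717b = 114.
Solving gives a = −0.308380753, b = 0.468088057.
Then c = 302.6 − a·428326 − b·4502613 = −1975229.28.
At (427492, 4502574): z_contact = −131830.30 + 2107601.12 − 1975229.28 = 541.53 m.
Depth below ground = 628.7 − 541.53 = 87.2 m.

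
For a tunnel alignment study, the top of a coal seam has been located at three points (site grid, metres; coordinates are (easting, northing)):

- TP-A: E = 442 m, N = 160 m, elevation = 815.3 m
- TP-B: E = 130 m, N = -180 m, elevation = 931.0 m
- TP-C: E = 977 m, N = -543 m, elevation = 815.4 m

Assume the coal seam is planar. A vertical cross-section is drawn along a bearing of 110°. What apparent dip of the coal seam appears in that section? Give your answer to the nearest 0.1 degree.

7.8°

Let the plane be z = a·E + b·N + c.
TP-B−TP-A: −312a − 340b = 115.7;  TP-C−TP-A: 535a − 703b = 0.1.
Solving gives a = −0.20263, b = −0.15435.
Unit vector along 110° is (sin 110°, cos 110°) = (0.9397, -0.3420).
Slope in that direction = a·(0.9397) + b·(-0.3420) = −0.13762.
Apparent dip = arctan|0.13762| = 7.8° (true dip is 14.3°, so apparent ≤ true as expected).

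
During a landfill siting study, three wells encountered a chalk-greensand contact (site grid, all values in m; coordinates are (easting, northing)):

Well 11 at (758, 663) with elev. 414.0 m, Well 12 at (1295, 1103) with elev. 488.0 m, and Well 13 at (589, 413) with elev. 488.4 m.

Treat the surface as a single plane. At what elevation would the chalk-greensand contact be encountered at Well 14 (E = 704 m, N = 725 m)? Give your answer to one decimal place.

313.5 m

Two edge vectors: Well 11→Well 12 = (537, 440, 74), Well 11→Well 13 = (-169, -250, 74.4).
Normal n = (Well 11→Well 12) × (Well 11→Well 13) = (51236, -52458.8, -59890).
So ∂z/∂E = −n_x/n_z = 0.855502 and ∂z/∂N = −n_y/n_z = −0.875919.
Intercept c from Well 11: 414 − 648.47 + 580.73 = 346.26.
At (704, 725): z = 602.3 − 635.0 + 346.26 = 313.5 m.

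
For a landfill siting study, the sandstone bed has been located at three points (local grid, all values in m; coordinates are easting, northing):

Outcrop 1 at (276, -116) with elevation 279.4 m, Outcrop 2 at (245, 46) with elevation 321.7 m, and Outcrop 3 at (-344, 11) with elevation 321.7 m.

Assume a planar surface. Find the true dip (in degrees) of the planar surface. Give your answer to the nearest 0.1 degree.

14.5°

Let the plane be z = a·easting + b·northing + c.
Outcrop 2−Outcrop 1: −31a + 162b = 42.3;  Outcrop 3−Outcrop 1: −620a + 127b = 42.3.
Solving gives a = −0.01534, b = 0.25818.
Gradient magnitude |∇z| = √(a² + b²) = √(0.00024 + 0.06665) = 0.25863.
True dip = arctan(0.25863) = 14.5°, dipping toward S (azimuth ≈ 177°).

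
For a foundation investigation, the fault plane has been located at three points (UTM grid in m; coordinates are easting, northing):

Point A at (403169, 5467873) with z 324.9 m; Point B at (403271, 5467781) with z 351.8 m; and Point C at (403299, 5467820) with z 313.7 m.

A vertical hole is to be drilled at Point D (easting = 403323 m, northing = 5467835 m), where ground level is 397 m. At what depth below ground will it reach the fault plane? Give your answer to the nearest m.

Two edge vectors: Point A→Point B = (102, -92, 26.9), Point A→Point C = (130, -53, -11.2).
Normal n = (Point A→Point B) × (Point A→Point C) = (2456.1, 4639.4, 6554).
So ∂z/∂easting = −n_x/n_z = −0.37474825 and ∂z/∂northing = −n_y/n_z = −0.70787305.
Intercept c from Point A: 324.9 + 151086.88 + 3870559.96 = 4021971.74.
At (403323, 5467835): z_contact = −151144.6 − 3870533.1 + 4021971.74 = 294.1 m.
Depth below ground = 397 − 294.1 = 103 m.

103 m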